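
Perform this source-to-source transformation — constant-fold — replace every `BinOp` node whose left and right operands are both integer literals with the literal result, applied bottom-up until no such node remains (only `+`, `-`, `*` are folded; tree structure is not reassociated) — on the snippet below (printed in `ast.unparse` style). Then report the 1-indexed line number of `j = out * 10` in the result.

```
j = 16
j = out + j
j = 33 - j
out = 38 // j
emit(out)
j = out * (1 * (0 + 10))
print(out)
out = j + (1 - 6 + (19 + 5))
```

Transformed code:
j = 16
j = out + j
j = 33 - j
out = 38 // j
emit(out)
j = out * 10
print(out)
out = j + 19

6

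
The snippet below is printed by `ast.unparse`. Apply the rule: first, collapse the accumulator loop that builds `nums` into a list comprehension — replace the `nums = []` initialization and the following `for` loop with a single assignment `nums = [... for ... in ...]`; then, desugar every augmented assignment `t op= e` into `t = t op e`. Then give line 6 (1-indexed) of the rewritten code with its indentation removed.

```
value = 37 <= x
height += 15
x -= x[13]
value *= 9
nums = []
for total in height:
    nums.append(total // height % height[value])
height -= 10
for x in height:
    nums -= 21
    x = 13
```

height = height - 10

Transformed code:
value = 37 <= x
height = height + 15
x = x - x[13]
value = value * 9
nums = [total // height % height[value] for total in height]
height = height - 10
for x in height:
    nums = nums - 21
    x = 13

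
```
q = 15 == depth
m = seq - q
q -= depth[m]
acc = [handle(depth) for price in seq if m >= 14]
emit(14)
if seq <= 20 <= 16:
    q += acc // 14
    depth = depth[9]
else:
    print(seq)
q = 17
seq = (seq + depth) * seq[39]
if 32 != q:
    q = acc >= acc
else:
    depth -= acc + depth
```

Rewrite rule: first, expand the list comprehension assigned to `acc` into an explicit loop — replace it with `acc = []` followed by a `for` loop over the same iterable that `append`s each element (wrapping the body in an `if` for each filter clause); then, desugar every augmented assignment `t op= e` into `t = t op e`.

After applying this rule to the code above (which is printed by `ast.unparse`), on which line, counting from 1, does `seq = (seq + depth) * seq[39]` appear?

Transformed code:
q = 15 == depth
m = seq - q
q = q - depth[m]
acc = []
for price in seq:
    if m >= 14:
        acc.append(handle(depth))
emit(14)
if seq <= 20 <= 16:
    q = q + acc // 14
    depth = depth[9]
else:
    print(seq)
q = 17
seq = (seq + depth) * seq[39]
if 32 != q:
    q = acc >= acc
else:
    depth = depth - (acc + depth)

15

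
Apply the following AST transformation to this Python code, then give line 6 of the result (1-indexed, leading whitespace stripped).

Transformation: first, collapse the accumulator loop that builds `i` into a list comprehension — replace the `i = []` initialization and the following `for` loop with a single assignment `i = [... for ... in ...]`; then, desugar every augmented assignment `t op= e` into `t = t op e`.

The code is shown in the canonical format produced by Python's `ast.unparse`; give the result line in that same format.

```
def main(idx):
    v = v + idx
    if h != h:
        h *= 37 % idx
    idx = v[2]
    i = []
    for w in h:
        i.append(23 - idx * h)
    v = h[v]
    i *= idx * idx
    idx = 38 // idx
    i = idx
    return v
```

Transformed code:
def main(idx):
    v = v + idx
    if h != h:
        h = h * (37 % idx)
    idx = v[2]
    i = [23 - idx * h for w in h]
    v = h[v]
    i = i * (idx * idx)
    idx = 38 // idx
    i = idx
    return v

i = [23 - idx * h for w in h]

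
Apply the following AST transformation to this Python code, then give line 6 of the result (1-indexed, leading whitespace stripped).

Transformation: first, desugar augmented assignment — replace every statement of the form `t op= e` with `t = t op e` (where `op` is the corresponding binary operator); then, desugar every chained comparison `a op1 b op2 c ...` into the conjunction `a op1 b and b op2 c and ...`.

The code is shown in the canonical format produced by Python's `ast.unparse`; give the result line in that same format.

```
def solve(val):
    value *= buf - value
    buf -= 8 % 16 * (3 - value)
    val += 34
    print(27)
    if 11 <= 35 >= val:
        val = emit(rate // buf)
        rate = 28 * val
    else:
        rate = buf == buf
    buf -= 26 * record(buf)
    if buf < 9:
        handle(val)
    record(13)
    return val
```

if 11 <= 35 and 35 >= val:

Transformed code:
def solve(val):
    value = value * (buf - value)
    buf = buf - 8 % 16 * (3 - value)
    val = val + 34
    print(27)
    if 11 <= 35 and 35 >= val:
        val = emit(rate // buf)
        rate = 28 * val
    else:
        rate = buf == buf
    buf = buf - 26 * record(buf)
    if buf < 9:
        handle(val)
    record(13)
    return val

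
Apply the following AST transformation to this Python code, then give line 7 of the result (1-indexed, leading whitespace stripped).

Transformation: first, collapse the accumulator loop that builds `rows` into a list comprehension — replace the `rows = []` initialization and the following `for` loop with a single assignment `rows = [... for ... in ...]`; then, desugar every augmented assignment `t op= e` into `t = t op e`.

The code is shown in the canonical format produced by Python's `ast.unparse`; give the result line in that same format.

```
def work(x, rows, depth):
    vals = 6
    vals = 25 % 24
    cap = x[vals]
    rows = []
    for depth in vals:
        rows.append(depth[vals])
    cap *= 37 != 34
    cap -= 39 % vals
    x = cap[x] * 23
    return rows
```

Transformed code:
def work(x, rows, depth):
    vals = 6
    vals = 25 % 24
    cap = x[vals]
    rows = [depth[vals] for depth in vals]
    cap = cap * (37 != 34)
    cap = cap - 39 % vals
    x = cap[x] * 23
    return rows

cap = cap - 39 % vals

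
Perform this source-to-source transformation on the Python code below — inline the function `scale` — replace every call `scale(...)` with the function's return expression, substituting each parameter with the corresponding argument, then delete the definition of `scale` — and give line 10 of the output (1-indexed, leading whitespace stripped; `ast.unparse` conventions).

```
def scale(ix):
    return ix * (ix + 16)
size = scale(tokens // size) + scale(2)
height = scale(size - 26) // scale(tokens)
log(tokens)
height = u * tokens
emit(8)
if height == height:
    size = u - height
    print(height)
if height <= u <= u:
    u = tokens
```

Transformed code:
size = tokens // size * (tokens // size + 16) + 2 * (2 + 16)
height = (size - 26) * (size - 26 + 16) // (tokens * (tokens + 16))
log(tokens)
height = u * tokens
emit(8)
if height == height:
    size = u - height
    print(height)
if height <= u <= u:
    u = tokens

u = tokens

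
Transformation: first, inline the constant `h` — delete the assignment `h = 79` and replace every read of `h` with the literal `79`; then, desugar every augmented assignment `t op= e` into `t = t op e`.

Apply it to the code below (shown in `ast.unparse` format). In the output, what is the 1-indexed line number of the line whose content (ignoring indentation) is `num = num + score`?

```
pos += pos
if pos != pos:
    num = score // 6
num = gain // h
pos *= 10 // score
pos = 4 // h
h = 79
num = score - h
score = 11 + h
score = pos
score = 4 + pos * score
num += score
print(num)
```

Transformed code:
pos = pos + pos
if pos != pos:
    num = score // 6
num = gain // 79
pos = pos * (10 // score)
pos = 4 // 79
num = score - 79
score = 11 + 79
score = pos
score = 4 + pos * score
num = num + score
print(num)

11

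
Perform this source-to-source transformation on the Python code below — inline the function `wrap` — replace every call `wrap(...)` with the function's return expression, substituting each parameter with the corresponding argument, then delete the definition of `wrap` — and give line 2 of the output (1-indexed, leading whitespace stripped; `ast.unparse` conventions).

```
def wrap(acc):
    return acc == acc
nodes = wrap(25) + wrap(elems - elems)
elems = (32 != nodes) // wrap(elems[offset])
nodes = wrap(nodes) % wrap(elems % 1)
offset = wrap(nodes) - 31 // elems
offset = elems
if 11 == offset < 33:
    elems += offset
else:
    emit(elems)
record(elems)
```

elems = (32 != nodes) // (elems[offset] == elems[offset])

Transformed code:
nodes = (25 == 25) + (elems - elems == elems - elems)
elems = (32 != nodes) // (elems[offset] == elems[offset])
nodes = (nodes == nodes) % (elems % 1 == elems % 1)
offset = (nodes == nodes) - 31 // elems
offset = elems
if 11 == offset < 33:
    elems += offset
else:
    emit(elems)
record(elems)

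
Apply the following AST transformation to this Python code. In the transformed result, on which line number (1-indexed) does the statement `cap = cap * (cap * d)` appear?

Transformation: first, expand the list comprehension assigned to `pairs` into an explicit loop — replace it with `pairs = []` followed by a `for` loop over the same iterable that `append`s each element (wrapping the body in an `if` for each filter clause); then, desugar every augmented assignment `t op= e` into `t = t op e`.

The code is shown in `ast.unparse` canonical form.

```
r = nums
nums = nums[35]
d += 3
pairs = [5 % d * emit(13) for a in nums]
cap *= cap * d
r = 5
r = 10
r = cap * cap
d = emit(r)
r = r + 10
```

7

Transformed code:
r = nums
nums = nums[35]
d = d + 3
pairs = []
for a in nums:
    pairs.append(5 % d * emit(13))
cap = cap * (cap * d)
r = 5
r = 10
r = cap * cap
d = emit(r)
r = r + 10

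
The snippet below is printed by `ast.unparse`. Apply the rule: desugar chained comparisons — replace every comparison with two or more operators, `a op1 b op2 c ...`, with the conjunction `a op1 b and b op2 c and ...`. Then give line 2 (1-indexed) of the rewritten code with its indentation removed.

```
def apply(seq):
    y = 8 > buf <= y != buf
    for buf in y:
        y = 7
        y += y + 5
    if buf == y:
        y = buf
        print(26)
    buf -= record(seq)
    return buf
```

y = 8 > buf and buf <= y and (y != buf)

Transformed code:
def apply(seq):
    y = 8 > buf and buf <= y and (y != buf)
    for buf in y:
        y = 7
        y += y + 5
    if buf == y:
        y = buf
        print(26)
    buf -= record(seq)
    return buf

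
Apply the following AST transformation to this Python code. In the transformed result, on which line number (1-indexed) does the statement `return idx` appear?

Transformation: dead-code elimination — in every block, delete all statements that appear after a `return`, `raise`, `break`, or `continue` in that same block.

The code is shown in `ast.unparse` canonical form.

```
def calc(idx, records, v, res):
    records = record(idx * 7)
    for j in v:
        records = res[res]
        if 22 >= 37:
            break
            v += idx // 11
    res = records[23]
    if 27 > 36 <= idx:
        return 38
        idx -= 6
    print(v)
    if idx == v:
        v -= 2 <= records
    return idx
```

13

Transformed code:
def calc(idx, records, v, res):
    records = record(idx * 7)
    for j in v:
        records = res[res]
        if 22 >= 37:
            break
    res = records[23]
    if 27 > 36 <= idx:
        return 38
    print(v)
    if idx == v:
        v -= 2 <= records
    return idx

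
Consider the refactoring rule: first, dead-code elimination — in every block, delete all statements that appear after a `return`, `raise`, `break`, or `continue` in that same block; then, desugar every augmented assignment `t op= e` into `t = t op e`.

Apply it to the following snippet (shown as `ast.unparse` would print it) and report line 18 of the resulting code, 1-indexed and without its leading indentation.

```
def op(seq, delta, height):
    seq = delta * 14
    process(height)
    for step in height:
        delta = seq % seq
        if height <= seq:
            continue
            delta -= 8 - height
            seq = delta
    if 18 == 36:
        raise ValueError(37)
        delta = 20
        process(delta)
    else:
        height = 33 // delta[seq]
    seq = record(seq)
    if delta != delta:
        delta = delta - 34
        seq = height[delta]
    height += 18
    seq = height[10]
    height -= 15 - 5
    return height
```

Transformed code:
def op(seq, delta, height):
    seq = delta * 14
    process(height)
    for step in height:
        delta = seq % seq
        if height <= seq:
            continue
    if 18 == 36:
        raise ValueError(37)
    else:
        height = 33 // delta[seq]
    seq = record(seq)
    if delta != delta:
        delta = delta - 34
        seq = height[delta]
    height = height + 18
    seq = height[10]
    height = height - (15 - 5)
    return height

height = height - (15 - 5)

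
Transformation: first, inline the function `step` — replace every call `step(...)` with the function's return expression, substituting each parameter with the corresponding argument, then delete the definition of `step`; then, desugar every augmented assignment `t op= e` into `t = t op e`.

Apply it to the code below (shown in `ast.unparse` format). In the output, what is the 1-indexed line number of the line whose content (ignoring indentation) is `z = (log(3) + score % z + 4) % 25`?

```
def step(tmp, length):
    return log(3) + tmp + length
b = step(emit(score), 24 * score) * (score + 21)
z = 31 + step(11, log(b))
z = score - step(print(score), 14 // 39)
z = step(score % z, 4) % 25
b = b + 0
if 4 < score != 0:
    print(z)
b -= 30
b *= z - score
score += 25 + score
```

4

Transformed code:
b = (log(3) + emit(score) + 24 * score) * (score + 21)
z = 31 + (log(3) + 11 + log(b))
z = score - (log(3) + print(score) + 14 // 39)
z = (log(3) + score % z + 4) % 25
b = b + 0
if 4 < score != 0:
    print(z)
b = b - 30
b = b * (z - score)
score = score + (25 + score)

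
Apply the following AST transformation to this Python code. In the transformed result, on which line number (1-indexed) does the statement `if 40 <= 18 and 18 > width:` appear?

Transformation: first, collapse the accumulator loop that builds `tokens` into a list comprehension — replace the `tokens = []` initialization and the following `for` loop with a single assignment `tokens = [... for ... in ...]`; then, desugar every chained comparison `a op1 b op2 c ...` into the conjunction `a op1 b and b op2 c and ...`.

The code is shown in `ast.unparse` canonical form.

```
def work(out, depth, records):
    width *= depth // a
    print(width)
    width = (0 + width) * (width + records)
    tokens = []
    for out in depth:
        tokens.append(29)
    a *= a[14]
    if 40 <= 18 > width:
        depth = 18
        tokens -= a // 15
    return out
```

Transformed code:
def work(out, depth, records):
    width *= depth // a
    print(width)
    width = (0 + width) * (width + records)
    tokens = [29 for out in depth]
    a *= a[14]
    if 40 <= 18 and 18 > width:
        depth = 18
        tokens -= a // 15
    return out

7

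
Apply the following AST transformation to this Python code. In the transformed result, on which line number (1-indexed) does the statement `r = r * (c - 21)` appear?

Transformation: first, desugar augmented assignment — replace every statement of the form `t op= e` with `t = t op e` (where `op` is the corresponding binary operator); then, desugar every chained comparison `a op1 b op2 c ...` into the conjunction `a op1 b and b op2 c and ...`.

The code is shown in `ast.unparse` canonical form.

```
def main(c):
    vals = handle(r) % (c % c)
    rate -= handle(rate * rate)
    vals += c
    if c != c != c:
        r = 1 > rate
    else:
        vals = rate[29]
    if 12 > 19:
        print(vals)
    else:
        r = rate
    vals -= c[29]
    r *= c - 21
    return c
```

14

Transformed code:
def main(c):
    vals = handle(r) % (c % c)
    rate = rate - handle(rate * rate)
    vals = vals + c
    if c != c and c != c:
        r = 1 > rate
    else:
        vals = rate[29]
    if 12 > 19:
        print(vals)
    else:
        r = rate
    vals = vals - c[29]
    r = r * (c - 21)
    return c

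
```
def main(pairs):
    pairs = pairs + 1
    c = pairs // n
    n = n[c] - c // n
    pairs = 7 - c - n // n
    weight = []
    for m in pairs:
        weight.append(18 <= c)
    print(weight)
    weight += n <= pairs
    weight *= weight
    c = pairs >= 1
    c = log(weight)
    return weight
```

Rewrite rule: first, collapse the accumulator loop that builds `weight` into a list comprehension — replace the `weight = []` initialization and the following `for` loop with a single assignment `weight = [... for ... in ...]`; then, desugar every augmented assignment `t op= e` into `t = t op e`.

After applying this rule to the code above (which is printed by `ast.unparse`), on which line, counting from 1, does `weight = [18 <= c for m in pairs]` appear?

Transformed code:
def main(pairs):
    pairs = pairs + 1
    c = pairs // n
    n = n[c] - c // n
    pairs = 7 - c - n // n
    weight = [18 <= c for m in pairs]
    print(weight)
    weight = weight + (n <= pairs)
    weight = weight * weight
    c = pairs >= 1
    c = log(weight)
    return weight

6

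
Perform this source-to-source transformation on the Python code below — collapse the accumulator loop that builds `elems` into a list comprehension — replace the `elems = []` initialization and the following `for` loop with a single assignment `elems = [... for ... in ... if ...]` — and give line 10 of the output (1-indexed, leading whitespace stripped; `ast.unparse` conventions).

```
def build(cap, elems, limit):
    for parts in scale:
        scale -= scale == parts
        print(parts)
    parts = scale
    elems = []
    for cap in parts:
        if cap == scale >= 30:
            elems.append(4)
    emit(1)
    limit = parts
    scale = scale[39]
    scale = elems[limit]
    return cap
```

Transformed code:
def build(cap, elems, limit):
    for parts in scale:
        scale -= scale == parts
        print(parts)
    parts = scale
    elems = [4 for cap in parts if cap == scale >= 30]
    emit(1)
    limit = parts
    scale = scale[39]
    scale = elems[limit]
    return cap

scale = elems[limit]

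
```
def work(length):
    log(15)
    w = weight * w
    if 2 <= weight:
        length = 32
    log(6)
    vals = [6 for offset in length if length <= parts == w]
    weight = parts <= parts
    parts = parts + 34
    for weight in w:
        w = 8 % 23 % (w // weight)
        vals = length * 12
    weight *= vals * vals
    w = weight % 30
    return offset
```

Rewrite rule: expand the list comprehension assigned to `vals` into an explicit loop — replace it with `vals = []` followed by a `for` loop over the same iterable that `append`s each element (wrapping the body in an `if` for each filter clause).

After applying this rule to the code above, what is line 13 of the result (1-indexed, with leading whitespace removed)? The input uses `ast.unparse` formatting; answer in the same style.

for weight in w:

Transformed code:
def work(length):
    log(15)
    w = weight * w
    if 2 <= weight:
        length = 32
    log(6)
    vals = []
    for offset in length:
        if length <= parts == w:
            vals.append(6)
    weight = parts <= parts
    parts = parts + 34
    for weight in w:
        w = 8 % 23 % (w // weight)
        vals = length * 12
    weight *= vals * vals
    w = weight % 30
    return offset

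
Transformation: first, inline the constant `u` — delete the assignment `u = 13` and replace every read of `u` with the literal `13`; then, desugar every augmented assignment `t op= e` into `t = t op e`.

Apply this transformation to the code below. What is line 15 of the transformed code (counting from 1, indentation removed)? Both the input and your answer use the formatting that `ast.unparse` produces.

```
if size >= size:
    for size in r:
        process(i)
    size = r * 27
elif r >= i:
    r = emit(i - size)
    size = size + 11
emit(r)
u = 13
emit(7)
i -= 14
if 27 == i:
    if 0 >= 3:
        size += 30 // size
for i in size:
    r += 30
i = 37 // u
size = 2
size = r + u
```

Transformed code:
if size >= size:
    for size in r:
        process(i)
    size = r * 27
elif r >= i:
    r = emit(i - size)
    size = size + 11
emit(r)
emit(7)
i = i - 14
if 27 == i:
    if 0 >= 3:
        size = size + 30 // size
for i in size:
    r = r + 30
i = 37 // 13
size = 2
size = r + 13

r = r + 30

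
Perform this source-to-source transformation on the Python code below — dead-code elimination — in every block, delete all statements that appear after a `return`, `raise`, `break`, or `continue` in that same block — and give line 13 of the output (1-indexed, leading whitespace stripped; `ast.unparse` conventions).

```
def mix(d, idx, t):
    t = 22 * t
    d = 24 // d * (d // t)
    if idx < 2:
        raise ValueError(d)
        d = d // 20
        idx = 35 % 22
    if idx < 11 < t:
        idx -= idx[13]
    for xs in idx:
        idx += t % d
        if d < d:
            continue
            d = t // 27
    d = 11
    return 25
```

Transformed code:
def mix(d, idx, t):
    t = 22 * t
    d = 24 // d * (d // t)
    if idx < 2:
        raise ValueError(d)
    if idx < 11 < t:
        idx -= idx[13]
    for xs in idx:
        idx += t % d
        if d < d:
            continue
    d = 11
    return 25

return 25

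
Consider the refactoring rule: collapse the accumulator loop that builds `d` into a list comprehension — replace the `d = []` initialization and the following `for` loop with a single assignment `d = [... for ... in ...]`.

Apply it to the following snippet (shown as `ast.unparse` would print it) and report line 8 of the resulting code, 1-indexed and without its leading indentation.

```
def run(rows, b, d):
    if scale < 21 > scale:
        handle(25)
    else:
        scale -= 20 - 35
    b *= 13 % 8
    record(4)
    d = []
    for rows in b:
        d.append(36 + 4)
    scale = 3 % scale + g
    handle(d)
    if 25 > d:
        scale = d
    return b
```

Transformed code:
def run(rows, b, d):
    if scale < 21 > scale:
        handle(25)
    else:
        scale -= 20 - 35
    b *= 13 % 8
    record(4)
    d = [36 + 4 for rows in b]
    scale = 3 % scale + g
    handle(d)
    if 25 > d:
        scale = d
    return b

d = [36 + 4 for rows in b]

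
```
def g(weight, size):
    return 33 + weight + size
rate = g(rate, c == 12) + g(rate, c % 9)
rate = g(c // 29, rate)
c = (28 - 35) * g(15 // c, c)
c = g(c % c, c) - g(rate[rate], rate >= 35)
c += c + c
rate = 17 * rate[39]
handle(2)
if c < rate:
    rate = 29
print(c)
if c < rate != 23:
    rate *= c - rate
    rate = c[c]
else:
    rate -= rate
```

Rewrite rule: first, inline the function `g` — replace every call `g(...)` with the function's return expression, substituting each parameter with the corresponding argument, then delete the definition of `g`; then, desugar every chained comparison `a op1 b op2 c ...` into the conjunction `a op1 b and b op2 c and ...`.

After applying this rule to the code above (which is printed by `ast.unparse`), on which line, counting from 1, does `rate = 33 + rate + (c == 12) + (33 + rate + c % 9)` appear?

Transformed code:
rate = 33 + rate + (c == 12) + (33 + rate + c % 9)
rate = 33 + c // 29 + rate
c = (28 - 35) * (33 + 15 // c + c)
c = 33 + c % c + c - (33 + rate[rate] + (rate >= 35))
c += c + c
rate = 17 * rate[39]
handle(2)
if c < rate:
    rate = 29
print(c)
if c < rate and rate != 23:
    rate *= c - rate
    rate = c[c]
else:
    rate -= rate

1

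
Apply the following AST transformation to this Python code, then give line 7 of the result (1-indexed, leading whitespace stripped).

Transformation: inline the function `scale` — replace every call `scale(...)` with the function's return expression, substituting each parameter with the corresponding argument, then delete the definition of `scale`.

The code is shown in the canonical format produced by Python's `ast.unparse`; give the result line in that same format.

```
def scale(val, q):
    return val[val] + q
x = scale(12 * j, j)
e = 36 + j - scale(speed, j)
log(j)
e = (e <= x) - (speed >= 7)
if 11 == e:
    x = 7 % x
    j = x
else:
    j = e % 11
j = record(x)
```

j = x

Transformed code:
x = (12 * j)[12 * j] + j
e = 36 + j - (speed[speed] + j)
log(j)
e = (e <= x) - (speed >= 7)
if 11 == e:
    x = 7 % x
    j = x
else:
    j = e % 11
j = record(x)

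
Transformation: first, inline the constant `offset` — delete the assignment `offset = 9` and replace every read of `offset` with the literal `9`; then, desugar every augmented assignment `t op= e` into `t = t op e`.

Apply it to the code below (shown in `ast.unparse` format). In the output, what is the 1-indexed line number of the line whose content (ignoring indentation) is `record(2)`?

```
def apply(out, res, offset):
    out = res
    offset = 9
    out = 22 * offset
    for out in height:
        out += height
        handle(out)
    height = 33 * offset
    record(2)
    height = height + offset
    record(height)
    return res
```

8

Transformed code:
def apply(out, res, offset):
    out = res
    out = 22 * 9
    for out in height:
        out = out + height
        handle(out)
    height = 33 * 9
    record(2)
    height = height + 9
    record(height)
    return res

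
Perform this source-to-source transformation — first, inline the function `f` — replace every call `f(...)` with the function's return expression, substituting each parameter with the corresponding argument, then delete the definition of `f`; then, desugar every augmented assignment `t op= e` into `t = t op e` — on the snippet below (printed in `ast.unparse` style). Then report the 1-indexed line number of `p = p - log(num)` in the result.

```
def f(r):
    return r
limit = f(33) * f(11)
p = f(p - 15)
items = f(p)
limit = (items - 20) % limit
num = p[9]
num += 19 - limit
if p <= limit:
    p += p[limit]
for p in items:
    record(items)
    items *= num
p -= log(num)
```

12

Transformed code:
limit = 33 * 11
p = p - 15
items = p
limit = (items - 20) % limit
num = p[9]
num = num + (19 - limit)
if p <= limit:
    p = p + p[limit]
for p in items:
    record(items)
    items = items * num
p = p - log(num)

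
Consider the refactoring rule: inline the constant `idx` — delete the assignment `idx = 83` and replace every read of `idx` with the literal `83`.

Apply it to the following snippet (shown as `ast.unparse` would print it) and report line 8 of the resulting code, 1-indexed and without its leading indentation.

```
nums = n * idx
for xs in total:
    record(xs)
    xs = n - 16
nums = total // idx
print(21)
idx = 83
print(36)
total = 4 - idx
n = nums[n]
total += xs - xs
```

total = 4 - 83

Transformed code:
nums = n * 83
for xs in total:
    record(xs)
    xs = n - 16
nums = total // 83
print(21)
print(36)
total = 4 - 83
n = nums[n]
total += xs - xs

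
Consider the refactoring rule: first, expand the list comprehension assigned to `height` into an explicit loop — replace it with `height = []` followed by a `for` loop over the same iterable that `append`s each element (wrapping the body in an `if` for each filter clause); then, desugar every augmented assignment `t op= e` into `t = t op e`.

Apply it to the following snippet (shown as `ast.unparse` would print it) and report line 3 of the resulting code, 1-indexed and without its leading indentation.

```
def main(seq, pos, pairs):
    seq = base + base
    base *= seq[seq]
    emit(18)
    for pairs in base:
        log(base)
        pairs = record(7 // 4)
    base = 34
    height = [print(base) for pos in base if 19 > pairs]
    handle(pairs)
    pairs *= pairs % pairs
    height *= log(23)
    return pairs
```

base = base * seq[seq]

Transformed code:
def main(seq, pos, pairs):
    seq = base + base
    base = base * seq[seq]
    emit(18)
    for pairs in base:
        log(base)
        pairs = record(7 // 4)
    base = 34
    height = []
    for pos in base:
        if 19 > pairs:
            height.append(print(base))
    handle(pairs)
    pairs = pairs * (pairs % pairs)
    height = height * log(23)
    return pairs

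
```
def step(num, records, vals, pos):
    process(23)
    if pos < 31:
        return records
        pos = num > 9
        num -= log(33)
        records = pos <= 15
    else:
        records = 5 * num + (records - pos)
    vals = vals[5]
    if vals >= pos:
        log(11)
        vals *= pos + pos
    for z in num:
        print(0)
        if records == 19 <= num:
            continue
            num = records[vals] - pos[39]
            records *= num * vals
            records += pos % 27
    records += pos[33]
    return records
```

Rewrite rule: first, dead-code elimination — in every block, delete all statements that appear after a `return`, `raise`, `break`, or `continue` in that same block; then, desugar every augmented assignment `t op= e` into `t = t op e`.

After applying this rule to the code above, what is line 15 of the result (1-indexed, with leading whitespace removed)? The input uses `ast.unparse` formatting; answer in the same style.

Transformed code:
def step(num, records, vals, pos):
    process(23)
    if pos < 31:
        return records
    else:
        records = 5 * num + (records - pos)
    vals = vals[5]
    if vals >= pos:
        log(11)
        vals = vals * (pos + pos)
    for z in num:
        print(0)
        if records == 19 <= num:
            continue
    records = records + pos[33]
    return records

records = records + pos[33]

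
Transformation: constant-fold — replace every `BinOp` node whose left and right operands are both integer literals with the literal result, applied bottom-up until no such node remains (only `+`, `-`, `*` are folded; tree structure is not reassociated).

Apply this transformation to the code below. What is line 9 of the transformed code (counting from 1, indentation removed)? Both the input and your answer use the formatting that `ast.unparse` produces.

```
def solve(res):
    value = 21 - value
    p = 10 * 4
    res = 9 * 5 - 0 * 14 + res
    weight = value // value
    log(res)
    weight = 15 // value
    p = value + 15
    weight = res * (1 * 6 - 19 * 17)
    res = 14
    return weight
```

Transformed code:
def solve(res):
    value = 21 - value
    p = 40
    res = 45 + res
    weight = value // value
    log(res)
    weight = 15 // value
    p = value + 15
    weight = res * -317
    res = 14
    return weight

weight = res * -317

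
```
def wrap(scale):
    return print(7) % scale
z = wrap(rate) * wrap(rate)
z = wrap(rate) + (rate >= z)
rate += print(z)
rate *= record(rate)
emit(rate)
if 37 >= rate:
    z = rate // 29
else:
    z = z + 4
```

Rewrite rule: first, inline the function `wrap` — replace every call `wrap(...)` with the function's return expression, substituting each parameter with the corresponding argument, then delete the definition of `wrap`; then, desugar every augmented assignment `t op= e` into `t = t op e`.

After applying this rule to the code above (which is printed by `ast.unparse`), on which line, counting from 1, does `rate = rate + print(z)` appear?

Transformed code:
z = print(7) % rate * (print(7) % rate)
z = print(7) % rate + (rate >= z)
rate = rate + print(z)
rate = rate * record(rate)
emit(rate)
if 37 >= rate:
    z = rate // 29
else:
    z = z + 4

3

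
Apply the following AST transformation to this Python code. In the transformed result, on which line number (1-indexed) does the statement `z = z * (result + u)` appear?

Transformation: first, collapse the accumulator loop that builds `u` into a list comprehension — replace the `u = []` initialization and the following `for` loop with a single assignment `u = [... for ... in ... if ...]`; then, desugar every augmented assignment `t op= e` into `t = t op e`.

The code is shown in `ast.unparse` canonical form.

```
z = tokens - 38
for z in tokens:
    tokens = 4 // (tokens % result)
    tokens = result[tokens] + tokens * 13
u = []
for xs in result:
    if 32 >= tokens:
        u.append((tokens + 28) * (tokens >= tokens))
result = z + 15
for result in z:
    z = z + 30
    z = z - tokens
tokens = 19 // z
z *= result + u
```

11

Transformed code:
z = tokens - 38
for z in tokens:
    tokens = 4 // (tokens % result)
    tokens = result[tokens] + tokens * 13
u = [(tokens + 28) * (tokens >= tokens) for xs in result if 32 >= tokens]
result = z + 15
for result in z:
    z = z + 30
    z = z - tokens
tokens = 19 // z
z = z * (result + u)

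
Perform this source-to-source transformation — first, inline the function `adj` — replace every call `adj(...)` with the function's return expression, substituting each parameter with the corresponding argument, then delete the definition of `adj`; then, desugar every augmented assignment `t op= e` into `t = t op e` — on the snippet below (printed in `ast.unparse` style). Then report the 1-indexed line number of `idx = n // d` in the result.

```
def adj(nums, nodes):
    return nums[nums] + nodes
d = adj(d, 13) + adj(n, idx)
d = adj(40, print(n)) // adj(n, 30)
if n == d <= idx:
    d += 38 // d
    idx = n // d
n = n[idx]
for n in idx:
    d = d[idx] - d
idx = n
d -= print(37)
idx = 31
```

Transformed code:
d = d[d] + 13 + (n[n] + idx)
d = (40[40] + print(n)) // (n[n] + 30)
if n == d <= idx:
    d = d + 38 // d
    idx = n // d
n = n[idx]
for n in idx:
    d = d[idx] - d
idx = n
d = d - print(37)
idx = 31

5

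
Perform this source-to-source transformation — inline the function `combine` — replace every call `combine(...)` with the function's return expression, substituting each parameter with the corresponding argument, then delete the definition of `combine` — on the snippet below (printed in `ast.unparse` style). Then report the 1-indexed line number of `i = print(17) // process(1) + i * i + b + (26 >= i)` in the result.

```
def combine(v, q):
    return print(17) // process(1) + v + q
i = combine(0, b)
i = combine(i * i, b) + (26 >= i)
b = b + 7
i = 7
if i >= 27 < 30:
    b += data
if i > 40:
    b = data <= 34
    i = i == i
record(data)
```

Transformed code:
i = print(17) // process(1) + 0 + b
i = print(17) // process(1) + i * i + b + (26 >= i)
b = b + 7
i = 7
if i >= 27 < 30:
    b += data
if i > 40:
    b = data <= 34
    i = i == i
record(data)

2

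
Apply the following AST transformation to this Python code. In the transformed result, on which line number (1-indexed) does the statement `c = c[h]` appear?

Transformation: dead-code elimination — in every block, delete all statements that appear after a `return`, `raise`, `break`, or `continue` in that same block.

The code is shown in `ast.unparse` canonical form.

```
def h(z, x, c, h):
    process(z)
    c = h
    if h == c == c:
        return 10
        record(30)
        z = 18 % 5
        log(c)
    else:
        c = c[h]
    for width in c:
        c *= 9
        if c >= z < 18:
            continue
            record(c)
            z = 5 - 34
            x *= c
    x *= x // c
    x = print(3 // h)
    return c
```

7

Transformed code:
def h(z, x, c, h):
    process(z)
    c = h
    if h == c == c:
        return 10
    else:
        c = c[h]
    for width in c:
        c *= 9
        if c >= z < 18:
            continue
    x *= x // c
    x = print(3 // h)
    return c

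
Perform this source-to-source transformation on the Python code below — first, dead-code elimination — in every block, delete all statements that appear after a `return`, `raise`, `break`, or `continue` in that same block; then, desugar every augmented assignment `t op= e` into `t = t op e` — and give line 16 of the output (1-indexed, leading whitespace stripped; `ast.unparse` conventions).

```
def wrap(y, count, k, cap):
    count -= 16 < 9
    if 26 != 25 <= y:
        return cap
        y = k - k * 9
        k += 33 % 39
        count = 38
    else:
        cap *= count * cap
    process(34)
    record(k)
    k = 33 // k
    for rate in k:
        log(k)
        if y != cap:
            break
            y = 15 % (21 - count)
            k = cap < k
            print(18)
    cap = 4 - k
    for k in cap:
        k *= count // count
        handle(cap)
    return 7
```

Transformed code:
def wrap(y, count, k, cap):
    count = count - (16 < 9)
    if 26 != 25 <= y:
        return cap
    else:
        cap = cap * (count * cap)
    process(34)
    record(k)
    k = 33 // k
    for rate in k:
        log(k)
        if y != cap:
            break
    cap = 4 - k
    for k in cap:
        k = k * (count // count)
        handle(cap)
    return 7

k = k * (count // count)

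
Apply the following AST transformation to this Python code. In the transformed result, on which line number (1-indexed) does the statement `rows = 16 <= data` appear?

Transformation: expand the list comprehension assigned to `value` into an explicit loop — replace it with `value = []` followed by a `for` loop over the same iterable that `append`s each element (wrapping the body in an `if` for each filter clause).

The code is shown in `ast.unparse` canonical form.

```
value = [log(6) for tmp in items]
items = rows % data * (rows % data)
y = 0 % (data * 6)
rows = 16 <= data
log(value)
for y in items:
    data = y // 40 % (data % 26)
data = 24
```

6

Transformed code:
value = []
for tmp in items:
    value.append(log(6))
items = rows % data * (rows % data)
y = 0 % (data * 6)
rows = 16 <= data
log(value)
for y in items:
    data = y // 40 % (data % 26)
data = 24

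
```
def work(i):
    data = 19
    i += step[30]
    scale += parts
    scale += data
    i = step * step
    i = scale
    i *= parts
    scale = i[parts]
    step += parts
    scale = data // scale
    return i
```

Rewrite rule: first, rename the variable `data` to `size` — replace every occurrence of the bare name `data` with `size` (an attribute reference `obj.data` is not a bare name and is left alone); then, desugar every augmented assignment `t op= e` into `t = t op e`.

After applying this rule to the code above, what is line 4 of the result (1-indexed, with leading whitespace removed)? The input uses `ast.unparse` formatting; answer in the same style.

scale = scale + parts

Transformed code:
def work(i):
    size = 19
    i = i + step[30]
    scale = scale + parts
    scale = scale + size
    i = step * step
    i = scale
    i = i * parts
    scale = i[parts]
    step = step + parts
    scale = size // scale
    return i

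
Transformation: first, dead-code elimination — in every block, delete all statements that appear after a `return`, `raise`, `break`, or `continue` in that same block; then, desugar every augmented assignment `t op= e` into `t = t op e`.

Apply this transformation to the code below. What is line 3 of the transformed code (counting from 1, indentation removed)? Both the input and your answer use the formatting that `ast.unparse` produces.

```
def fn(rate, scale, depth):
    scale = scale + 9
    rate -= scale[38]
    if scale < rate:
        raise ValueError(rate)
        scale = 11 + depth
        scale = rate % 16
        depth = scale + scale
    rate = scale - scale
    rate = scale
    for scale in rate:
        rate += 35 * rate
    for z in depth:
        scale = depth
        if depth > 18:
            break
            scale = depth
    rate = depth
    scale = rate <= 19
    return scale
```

rate = rate - scale[38]

Transformed code:
def fn(rate, scale, depth):
    scale = scale + 9
    rate = rate - scale[38]
    if scale < rate:
        raise ValueError(rate)
    rate = scale - scale
    rate = scale
    for scale in rate:
        rate = rate + 35 * rate
    for z in depth:
        scale = depth
        if depth > 18:
            break
    rate = depth
    scale = rate <= 19
    return scale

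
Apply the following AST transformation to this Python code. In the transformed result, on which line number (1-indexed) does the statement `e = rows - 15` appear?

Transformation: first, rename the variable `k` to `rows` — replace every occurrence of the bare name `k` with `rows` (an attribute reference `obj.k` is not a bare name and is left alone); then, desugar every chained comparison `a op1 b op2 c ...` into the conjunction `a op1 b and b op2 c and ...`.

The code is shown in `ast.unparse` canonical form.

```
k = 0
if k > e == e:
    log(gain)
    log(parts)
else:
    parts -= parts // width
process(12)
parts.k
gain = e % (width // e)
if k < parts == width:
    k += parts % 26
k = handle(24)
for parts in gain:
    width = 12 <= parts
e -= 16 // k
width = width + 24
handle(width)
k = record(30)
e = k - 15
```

Transformed code:
rows = 0
if rows > e and e == e:
    log(gain)
    log(parts)
else:
    parts -= parts // width
process(12)
parts.k
gain = e % (width // e)
if rows < parts and parts == width:
    rows += parts % 26
rows = handle(24)
for parts in gain:
    width = 12 <= parts
e -= 16 // rows
width = width + 24
handle(width)
rows = record(30)
e = rows - 15

19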